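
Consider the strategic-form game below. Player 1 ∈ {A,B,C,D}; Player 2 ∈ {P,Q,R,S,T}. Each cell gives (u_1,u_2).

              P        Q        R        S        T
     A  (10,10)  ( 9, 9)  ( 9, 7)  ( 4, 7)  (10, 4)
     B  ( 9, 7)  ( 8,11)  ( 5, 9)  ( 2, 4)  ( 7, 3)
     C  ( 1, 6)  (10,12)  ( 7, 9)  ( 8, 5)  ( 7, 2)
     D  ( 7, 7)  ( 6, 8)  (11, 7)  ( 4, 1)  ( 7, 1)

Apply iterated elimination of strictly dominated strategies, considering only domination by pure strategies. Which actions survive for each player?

P1 drop B (A beats it: P:10>9 Q:9>8 R:9>5 S:4>2 T:10>7)
P2 drop R (Q beats it: A:9>7 C:12>9 D:8>7)
P2 drop S (P beats it: A:10>7 C:6>5 D:7>1)
P1 drop D (A beats it: P:10>7 Q:9>6 T:10>7)
P2 drop T (P beats it: A:10>4 C:6>2)
P1→{A,C} P2→{P,Q}

IESDS → P1:{A,C} P2:{P,Q}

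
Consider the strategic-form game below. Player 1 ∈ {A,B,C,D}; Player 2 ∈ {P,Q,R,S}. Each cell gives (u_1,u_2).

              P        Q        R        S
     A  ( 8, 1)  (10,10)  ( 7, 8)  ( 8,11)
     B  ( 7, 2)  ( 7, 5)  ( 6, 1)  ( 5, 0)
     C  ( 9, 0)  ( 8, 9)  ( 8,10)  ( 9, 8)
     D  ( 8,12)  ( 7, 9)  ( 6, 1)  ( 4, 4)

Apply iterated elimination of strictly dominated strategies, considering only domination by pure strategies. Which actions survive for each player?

P1 drop B (A beats it: P:8>7 Q:10>7 R:7>6 S:8>5)
P1 drop D (C beats it: P:9>8 Q:8>7 R:8>6 S:9>4)
P2 drop P (Q beats it: A:10>1 C:9>0)
P1→{A,C} P2→{Q,R,S}

Remaining: P1:{A,C} P2:{Q,R,S}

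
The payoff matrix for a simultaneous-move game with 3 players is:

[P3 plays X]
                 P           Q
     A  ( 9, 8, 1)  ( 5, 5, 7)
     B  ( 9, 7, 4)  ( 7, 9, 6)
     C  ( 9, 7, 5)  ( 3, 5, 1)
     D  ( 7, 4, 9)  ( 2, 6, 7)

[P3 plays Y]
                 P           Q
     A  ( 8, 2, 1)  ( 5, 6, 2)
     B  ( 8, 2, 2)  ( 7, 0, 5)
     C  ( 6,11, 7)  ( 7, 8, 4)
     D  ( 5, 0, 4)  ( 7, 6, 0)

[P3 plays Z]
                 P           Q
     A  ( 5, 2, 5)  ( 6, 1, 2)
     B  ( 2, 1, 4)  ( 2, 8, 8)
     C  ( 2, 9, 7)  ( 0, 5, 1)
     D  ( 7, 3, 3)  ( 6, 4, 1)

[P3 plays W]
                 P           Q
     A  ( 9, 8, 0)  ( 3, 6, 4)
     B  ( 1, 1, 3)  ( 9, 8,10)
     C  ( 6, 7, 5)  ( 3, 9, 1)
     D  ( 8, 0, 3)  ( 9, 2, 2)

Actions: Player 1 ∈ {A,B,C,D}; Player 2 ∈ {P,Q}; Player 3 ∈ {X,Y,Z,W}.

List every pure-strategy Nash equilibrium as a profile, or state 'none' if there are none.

(A,P,X): not NE [P3→Z gives 5>1]
(A,P,Y): not NE [P2→Q gives 6>2; P3→Z gives 5>1]
(A,P,Z): not NE [P1→D gives 7>5]
(A,P,W): not NE [P3→Z gives 5>0]
(A,Q,X): not NE [P1→B gives 7>5; P2→P gives 8>5]
(A,Q,Y): not NE [P1→D gives 7>5; P3→X gives 7>2]
(A,Q,Z): not NE [P2→P gives 2>1; P3→X gives 7>2]
(A,Q,W): not NE [P1→D gives 9>3; P2→P gives 8>6; P3→X gives 7>4]
(B,P,X): not NE [P2→Q gives 9>7]
(B,P,Y): not NE [P3→Z gives 4>2]
(B,P,Z): not NE [P1→D gives 7>2; P2→Q gives 8>1]
(B,P,W): not NE [P1→A gives 9>1; P2→Q gives 8>1; P3→Z gives 4>3]
(B,Q,X): not NE [P3→W gives 10>6]
(B,Q,Y): not NE [P2→P gives 2>0; P3→W gives 10>5]
(B,Q,Z): not NE [P1→D gives 6>2; P3→W gives 10>8]
(B,Q,W): NE
(C,P,X): not NE [P3→Z gives 7>5]
(C,P,Y): not NE [P1→B gives 8>6]
(C,P,Z): not NE [P1→D gives 7>2]
(C,P,W): not NE [P1→A gives 9>6; P2→Q gives 9>7; P3→Z gives 7>5]
(C,Q,X): not NE [P1→B gives 7>3; P2→P gives 7>5; P3→Y gives 4>1]
(C,Q,Y): not NE [P2→P gives 11>8]
(C,Q,Z): not NE [P1→D gives 6>0; P2→P gives 9>5; P3→Y gives 4>1]
(C,Q,W): not NE [P1→D gives 9>3; P3→Y gives 4>1]
(D,P,X): not NE [P1→C gives 9>7; P2→Q gives 6>4]
(D,P,Y): not NE [P1→B gives 8>5; P2→Q gives 6>0; P3→X gives 9>4]
(D,P,Z): not NE [P2→Q gives 4>3; P3→X gives 9>3]
(D,P,W): not NE [P1→A gives 9>8; P2→Q gives 2>0; P3→X gives 9>3]
(D,Q,X): not NE [P1→B gives 7>2]
(D,Q,Y): not NE [P3→X gives 7>0]
(D,Q,Z): not NE [P3→X gives 7>1]
(D,Q,W): not NE [P3→X gives 7>2]

NE set: (B,Q,W)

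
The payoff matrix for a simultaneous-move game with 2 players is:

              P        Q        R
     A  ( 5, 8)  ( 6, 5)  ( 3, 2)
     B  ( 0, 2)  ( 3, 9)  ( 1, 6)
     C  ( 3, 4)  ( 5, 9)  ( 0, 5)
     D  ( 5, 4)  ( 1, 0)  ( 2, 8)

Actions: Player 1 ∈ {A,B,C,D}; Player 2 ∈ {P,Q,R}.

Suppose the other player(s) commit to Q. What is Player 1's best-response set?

u_1(A vs Q) = 6
u_1(B vs Q) = 3
u_1(C vs Q) = 5
u_1(D vs Q) = 1
max payoff 6 at {A}

argmax u_1 = {A}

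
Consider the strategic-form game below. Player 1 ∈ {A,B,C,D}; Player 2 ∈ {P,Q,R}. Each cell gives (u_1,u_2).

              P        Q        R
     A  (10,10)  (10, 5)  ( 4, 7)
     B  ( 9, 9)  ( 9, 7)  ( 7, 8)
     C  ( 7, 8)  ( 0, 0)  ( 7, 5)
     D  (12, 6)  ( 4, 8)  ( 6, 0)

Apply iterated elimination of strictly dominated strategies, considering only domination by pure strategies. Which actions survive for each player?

Survivors P1:{A,D} P2:{P,Q}

P2 drop R (P beats it: A:10>7 B:9>8 C:8>5 D:6>0)
P1 drop B (A beats it: P:10>9 Q:10>9)
P1 drop C (A beats it: P:10>7 Q:10>0)
P1→{A,D} P2→{P,Q}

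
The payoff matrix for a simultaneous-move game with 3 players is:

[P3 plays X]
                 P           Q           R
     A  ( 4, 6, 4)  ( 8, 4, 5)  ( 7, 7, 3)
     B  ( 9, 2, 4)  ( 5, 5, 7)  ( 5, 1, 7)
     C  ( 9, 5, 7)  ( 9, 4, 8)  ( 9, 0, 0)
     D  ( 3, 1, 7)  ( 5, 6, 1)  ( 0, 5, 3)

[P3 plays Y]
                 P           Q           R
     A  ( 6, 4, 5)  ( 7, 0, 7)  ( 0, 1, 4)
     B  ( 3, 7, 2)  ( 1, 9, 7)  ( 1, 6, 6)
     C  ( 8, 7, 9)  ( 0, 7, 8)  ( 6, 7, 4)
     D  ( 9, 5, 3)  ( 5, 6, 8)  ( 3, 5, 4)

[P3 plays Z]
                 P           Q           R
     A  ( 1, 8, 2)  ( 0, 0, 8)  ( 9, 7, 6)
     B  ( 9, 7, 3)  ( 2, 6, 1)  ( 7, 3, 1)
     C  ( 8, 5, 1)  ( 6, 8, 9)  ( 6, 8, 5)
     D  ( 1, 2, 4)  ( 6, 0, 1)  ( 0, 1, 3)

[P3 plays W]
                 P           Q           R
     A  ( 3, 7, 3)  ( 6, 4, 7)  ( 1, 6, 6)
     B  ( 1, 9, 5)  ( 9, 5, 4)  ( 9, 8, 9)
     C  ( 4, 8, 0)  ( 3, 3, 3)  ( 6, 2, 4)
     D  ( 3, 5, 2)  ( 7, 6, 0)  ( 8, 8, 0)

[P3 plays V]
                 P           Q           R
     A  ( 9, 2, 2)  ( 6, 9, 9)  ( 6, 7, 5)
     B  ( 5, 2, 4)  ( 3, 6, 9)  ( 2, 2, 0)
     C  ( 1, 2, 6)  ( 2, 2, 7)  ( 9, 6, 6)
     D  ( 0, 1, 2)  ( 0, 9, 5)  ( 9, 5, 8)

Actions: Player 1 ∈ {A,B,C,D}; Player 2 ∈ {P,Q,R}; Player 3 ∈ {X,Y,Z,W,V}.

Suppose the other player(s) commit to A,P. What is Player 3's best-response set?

argmax u_3 = {Y}

u_3(X vs A,P) = 4
u_3(Y vs A,P) = 5
u_3(Z vs A,P) = 2
u_3(W vs A,P) = 3
u_3(V vs A,P) = 2
max payoff 5 at {Y}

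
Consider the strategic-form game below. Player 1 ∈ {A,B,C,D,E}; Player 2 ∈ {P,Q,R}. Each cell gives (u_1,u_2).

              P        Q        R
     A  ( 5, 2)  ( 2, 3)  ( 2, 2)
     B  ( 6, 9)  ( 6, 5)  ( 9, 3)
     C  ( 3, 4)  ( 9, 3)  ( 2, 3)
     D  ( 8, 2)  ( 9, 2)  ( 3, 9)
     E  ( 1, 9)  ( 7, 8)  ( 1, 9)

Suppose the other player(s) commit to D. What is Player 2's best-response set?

argmax u_2 = {R}

u_2(P vs D) = 2
u_2(Q vs D) = 2
u_2(R vs D) = 9
max payoff 9 at {R}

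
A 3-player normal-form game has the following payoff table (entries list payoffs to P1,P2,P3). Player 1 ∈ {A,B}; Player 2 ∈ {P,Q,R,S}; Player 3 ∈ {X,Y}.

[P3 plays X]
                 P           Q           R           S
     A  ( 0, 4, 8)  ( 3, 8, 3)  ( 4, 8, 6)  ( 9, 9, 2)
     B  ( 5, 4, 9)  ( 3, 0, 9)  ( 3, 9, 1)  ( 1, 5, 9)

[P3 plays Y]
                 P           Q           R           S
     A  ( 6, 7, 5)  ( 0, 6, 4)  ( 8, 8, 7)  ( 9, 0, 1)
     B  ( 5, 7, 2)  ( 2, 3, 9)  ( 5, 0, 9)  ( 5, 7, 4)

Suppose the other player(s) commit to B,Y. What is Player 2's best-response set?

P2 best: {P,S}

u_2(P vs B,Y) = 7
u_2(Q vs B,Y) = 3
u_2(R vs B,Y) = 0
u_2(S vs B,Y) = 7
max payoff 7 at {P,S}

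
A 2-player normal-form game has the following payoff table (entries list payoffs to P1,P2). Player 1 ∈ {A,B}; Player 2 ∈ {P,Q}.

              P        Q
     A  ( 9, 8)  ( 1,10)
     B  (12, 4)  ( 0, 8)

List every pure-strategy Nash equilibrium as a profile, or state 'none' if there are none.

Nash profiles: (A,Q)

(A,P): not NE [P1→B gives 12>9; P2→Q gives 10>8]
(A,Q): NE
(B,P): not NE [P2→Q gives 8>4]
(B,Q): not NE [P1→A gives 1>0]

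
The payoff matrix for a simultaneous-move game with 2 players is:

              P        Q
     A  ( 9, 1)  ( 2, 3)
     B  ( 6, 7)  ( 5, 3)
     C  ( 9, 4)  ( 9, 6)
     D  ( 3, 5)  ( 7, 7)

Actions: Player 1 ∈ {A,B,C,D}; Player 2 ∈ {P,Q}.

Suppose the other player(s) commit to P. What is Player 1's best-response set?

BR_1 = {A,C}

u_1(A vs P) = 9
u_1(B vs P) = 6
u_1(C vs P) = 9
u_1(D vs P) = 3
max payoff 9 at {A,C}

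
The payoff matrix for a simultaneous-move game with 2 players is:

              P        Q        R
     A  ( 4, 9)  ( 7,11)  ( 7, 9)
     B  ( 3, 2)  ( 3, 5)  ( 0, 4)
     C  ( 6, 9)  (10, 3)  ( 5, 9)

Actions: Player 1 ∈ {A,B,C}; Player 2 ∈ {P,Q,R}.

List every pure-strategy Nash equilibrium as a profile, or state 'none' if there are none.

(A,P): not NE [P1→C gives 6>4; P2→Q gives 11>9]
(A,Q): not NE [P1→C gives 10>7]
(A,R): not NE [P2→Q gives 11>9]
(B,P): not NE [P1→C gives 6>3; P2→Q gives 5>2]
(B,Q): not NE [P1→C gives 10>3]
(B,R): not NE [P1→A gives 7>0; P2→Q gives 5>4]
(C,P): NE
(C,Q): not NE [P2→R gives 9>3]
(C,R): not NE [P1→A gives 7>5]

Nash profiles: (C,P)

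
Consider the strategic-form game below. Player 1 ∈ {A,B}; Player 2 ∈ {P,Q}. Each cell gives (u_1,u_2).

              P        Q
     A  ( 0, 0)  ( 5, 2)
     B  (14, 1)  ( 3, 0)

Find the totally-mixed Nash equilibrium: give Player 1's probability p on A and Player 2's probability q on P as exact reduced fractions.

P1 indiff ⇒ q·0+(1-q)·5 = q·14+(1-q)·3 ⇒ q(-14) = (1-q)(-2) ⇒ q = 1/8
P2 indiff ⇒ p·0+(1-p)·1 = p·2+(1-p)·0 ⇒ p(-2) = (1-p)(-1) ⇒ p = 1/3

(p,q) = (1/3, 1/8)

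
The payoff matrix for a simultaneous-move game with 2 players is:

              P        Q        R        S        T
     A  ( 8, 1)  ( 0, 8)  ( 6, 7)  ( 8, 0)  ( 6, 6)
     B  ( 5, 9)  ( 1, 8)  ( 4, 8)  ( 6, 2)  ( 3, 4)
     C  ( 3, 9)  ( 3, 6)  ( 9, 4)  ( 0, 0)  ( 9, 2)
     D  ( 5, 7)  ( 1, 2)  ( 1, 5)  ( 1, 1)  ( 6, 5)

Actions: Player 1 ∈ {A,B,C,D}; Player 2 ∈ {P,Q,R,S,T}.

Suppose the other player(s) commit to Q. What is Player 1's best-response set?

u_1(A vs Q) = 0
u_1(B vs Q) = 1
u_1(C vs Q) = 3
u_1(D vs Q) = 1
max payoff 3 at {C}

BR_1 = {C}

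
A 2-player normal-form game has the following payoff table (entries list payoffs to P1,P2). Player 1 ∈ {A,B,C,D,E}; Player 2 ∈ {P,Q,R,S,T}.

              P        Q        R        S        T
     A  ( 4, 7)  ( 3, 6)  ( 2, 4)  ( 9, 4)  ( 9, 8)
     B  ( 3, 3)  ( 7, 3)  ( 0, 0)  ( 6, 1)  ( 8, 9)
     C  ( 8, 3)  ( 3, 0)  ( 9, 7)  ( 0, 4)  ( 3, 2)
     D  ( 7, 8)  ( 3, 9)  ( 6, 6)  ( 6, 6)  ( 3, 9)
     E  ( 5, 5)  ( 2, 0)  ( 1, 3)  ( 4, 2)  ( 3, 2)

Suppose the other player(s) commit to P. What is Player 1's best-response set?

argmax u_1 = {C}

u_1(A vs P) = 4
u_1(B vs P) = 3
u_1(C vs P) = 8
u_1(D vs P) = 7
u_1(E vs P) = 5
max payoff 8 at {C}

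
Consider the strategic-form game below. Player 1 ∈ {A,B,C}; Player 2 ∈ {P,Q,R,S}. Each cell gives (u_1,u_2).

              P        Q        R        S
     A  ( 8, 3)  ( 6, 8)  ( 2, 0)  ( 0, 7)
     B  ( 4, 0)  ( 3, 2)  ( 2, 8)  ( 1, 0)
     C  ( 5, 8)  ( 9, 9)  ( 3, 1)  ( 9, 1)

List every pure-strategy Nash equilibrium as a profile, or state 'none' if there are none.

(A,P): not NE [P2→Q gives 8>3]
(A,Q): not NE [P1→C gives 9>6]
(A,R): not NE [P1→C gives 3>2; P2→Q gives 8>0]
(A,S): not NE [P1→C gives 9>0; P2→Q gives 8>7]
(B,P): not NE [P1→A gives 8>4; P2→R gives 8>0]
(B,Q): not NE [P1→C gives 9>3; P2→R gives 8>2]
(B,R): not NE [P1→C gives 3>2]
(B,S): not NE [P1→C gives 9>1; P2→R gives 8>0]
(C,P): not NE [P1→A gives 8>5; P2→Q gives 9>8]
(C,Q): NE
(C,R): not NE [P2→Q gives 9>1]
(C,S): not NE [P2→Q gives 9>1]

PSNE = {(C,Q)}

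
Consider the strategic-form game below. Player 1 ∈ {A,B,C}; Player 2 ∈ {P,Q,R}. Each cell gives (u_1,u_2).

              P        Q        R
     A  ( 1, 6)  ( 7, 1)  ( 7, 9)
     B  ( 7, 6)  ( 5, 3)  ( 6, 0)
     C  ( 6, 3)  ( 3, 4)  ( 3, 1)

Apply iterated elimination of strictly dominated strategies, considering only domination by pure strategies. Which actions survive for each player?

P1 drop C (B beats it: P:7>6 Q:5>3 R:6>3)
P2 drop Q (P beats it: A:6>1 B:6>3)
P1→{A,B} P2→{P,R}

Survivors P1:{A,B} P2:{P,R}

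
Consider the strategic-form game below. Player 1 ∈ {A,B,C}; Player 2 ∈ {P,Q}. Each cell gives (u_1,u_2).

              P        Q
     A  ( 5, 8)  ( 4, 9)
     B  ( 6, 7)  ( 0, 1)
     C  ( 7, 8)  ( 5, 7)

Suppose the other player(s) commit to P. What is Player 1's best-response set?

u_1(A vs P) = 5
u_1(B vs P) = 6
u_1(C vs P) = 7
max payoff 7 at {C}

BR_1 = {C}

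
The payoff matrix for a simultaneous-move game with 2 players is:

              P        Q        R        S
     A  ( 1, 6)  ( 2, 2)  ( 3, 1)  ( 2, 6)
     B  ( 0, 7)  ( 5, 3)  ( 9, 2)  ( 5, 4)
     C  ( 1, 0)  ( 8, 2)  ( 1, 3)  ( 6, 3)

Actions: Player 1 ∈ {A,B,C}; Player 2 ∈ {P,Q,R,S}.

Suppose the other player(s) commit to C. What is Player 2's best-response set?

u_2(P vs C) = 0
u_2(Q vs C) = 2
u_2(R vs C) = 3
u_2(S vs C) = 3
max payoff 3 at {R,S}

argmax u_2 = {R,S}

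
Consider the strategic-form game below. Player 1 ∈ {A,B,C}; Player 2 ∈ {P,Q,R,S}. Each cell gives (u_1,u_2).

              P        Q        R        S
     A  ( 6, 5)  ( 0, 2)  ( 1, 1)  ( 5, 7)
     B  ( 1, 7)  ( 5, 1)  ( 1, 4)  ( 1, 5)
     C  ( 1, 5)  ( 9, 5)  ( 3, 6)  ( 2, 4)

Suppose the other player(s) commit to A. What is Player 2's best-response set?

u_2(P vs A) = 5
u_2(Q vs A) = 2
u_2(R vs A) = 1
u_2(S vs A) = 7
max payoff 7 at {S}

argmax u_2 = {S}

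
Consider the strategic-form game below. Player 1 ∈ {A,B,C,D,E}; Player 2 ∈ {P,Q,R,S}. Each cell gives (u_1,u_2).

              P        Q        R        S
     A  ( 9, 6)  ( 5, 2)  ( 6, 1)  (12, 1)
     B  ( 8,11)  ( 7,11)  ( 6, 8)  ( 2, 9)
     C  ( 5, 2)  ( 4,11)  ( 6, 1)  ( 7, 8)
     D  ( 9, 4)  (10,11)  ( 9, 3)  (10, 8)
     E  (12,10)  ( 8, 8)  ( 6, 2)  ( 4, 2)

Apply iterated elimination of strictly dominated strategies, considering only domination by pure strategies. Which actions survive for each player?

Survivors P1:{D,E} P2:{P,Q}

P1 drop B (D beats it: P:9>8 Q:10>7 R:9>6 S:10>2)
P1 drop C (D beats it: P:9>5 Q:10>4 R:9>6 S:10>7)
P2 drop R (P beats it: A:6>1 D:4>3 E:10>2)
P2 drop S (Q beats it: A:2>1 D:11>8 E:8>2)
P1 drop A (E beats it: P:12>9 Q:8>5)
P1→{D,E} P2→{P,Q}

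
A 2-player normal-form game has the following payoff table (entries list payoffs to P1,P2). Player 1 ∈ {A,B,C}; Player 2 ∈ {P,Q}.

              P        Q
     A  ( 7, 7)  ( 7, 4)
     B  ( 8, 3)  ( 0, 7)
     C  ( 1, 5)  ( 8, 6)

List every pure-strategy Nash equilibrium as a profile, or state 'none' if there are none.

NE set: (C,Q)

(A,P): not NE [P1→B gives 8>7]
(A,Q): not NE [P1→C gives 8>7; P2→P gives 7>4]
(B,P): not NE [P2→Q gives 7>3]
(B,Q): not NE [P1→C gives 8>0]
(C,P): not NE [P1→B gives 8>1; P2→Q gives 6>5]
(C,Q): NE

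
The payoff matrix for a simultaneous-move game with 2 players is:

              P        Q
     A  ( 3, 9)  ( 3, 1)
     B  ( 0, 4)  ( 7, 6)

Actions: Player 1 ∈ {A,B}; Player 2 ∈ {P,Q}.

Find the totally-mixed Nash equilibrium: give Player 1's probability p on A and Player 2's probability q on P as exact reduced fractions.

P1 indiff ⇒ q·3+(1-q)·3 = q·0+(1-q)·7 ⇒ q(3) = (1-q)(4) ⇒ q = 4/7
P2 indiff ⇒ p·9+(1-p)·4 = p·1+(1-p)·6 ⇒ p(8) = (1-p)(2) ⇒ p = 1/5

P1 mixes 1/5 on A; P2 mixes 4/7 on P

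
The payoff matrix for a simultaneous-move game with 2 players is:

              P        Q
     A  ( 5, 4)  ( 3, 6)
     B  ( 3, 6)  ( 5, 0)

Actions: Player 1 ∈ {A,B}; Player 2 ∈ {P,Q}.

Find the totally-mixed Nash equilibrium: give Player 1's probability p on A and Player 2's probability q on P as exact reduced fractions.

P1 indiff ⇒ q·5+(1-q)·3 = q·3+(1-q)·5 ⇒ q(2) = (1-q)(2) ⇒ q = 1/2
P2 indiff ⇒ p·4+(1-p)·6 = p·6+(1-p)·0 ⇒ p(-2) = (1-p)(-6) ⇒ p = 3/4

P1 mixes 3/4 on A; P2 mixes 1/2 on P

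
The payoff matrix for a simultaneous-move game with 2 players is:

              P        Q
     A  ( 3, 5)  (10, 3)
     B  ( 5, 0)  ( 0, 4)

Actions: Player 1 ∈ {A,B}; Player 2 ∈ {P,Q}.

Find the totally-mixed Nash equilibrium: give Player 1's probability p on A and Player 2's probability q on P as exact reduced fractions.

P1 indiff ⇒ q·3+(1-q)·10 = q·5+(1-q)·0 ⇒ q(-2) = (1-q)(-10) ⇒ q = 5/6
P2 indiff ⇒ p·5+(1-p)·0 = p·3+(1-p)·4 ⇒ p(2) = (1-p)(4) ⇒ p = 2/3

P1 mixes 2/3 on A; P2 mixes 5/6 on P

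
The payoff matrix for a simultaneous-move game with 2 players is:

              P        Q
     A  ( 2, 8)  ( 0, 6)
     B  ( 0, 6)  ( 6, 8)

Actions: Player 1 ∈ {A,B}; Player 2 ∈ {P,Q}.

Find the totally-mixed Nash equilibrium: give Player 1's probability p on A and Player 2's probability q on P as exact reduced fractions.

(p,q) = (1/2, 3/4)

P1 indiff ⇒ q·2+(1-q)·0 = q·0+(1-q)·6 ⇒ q(2) = (1-q)(6) ⇒ q = 3/4
P2 indiff ⇒ p·8+(1-p)·6 = p·6+(1-p)·8 ⇒ p(2) = (1-p)(2) ⇒ p = 1/2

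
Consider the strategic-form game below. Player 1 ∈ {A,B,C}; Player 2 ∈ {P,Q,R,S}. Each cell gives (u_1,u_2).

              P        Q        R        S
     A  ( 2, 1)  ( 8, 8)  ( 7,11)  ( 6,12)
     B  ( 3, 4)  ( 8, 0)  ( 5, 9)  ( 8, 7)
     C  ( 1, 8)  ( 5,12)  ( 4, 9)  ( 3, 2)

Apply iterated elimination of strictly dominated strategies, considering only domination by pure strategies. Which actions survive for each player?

P1 drop C (A beats it: P:2>1 Q:8>5 R:7>4 S:6>3)
P2 drop P (R beats it: A:11>1 B:9>4)
P2 drop Q (R beats it: A:11>8 B:9>0)
P1→{A,B} P2→{R,S}

IESDS → P1:{A,B} P2:{R,S}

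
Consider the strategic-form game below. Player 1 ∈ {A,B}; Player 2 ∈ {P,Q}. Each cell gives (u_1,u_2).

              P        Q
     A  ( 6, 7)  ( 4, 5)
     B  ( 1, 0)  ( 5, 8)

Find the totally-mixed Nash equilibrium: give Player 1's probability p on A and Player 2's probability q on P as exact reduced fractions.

P1 indiff ⇒ q·6+(1-q)·4 = q·1+(1-q)·5 ⇒ q(5) = (1-q)(1) ⇒ q = 1/6
P2 indiff ⇒ p·7+(1-p)·0 = p·5+(1-p)·8 ⇒ p(2) = (1-p)(8) ⇒ p = 4/5

p=4/5, q=1/6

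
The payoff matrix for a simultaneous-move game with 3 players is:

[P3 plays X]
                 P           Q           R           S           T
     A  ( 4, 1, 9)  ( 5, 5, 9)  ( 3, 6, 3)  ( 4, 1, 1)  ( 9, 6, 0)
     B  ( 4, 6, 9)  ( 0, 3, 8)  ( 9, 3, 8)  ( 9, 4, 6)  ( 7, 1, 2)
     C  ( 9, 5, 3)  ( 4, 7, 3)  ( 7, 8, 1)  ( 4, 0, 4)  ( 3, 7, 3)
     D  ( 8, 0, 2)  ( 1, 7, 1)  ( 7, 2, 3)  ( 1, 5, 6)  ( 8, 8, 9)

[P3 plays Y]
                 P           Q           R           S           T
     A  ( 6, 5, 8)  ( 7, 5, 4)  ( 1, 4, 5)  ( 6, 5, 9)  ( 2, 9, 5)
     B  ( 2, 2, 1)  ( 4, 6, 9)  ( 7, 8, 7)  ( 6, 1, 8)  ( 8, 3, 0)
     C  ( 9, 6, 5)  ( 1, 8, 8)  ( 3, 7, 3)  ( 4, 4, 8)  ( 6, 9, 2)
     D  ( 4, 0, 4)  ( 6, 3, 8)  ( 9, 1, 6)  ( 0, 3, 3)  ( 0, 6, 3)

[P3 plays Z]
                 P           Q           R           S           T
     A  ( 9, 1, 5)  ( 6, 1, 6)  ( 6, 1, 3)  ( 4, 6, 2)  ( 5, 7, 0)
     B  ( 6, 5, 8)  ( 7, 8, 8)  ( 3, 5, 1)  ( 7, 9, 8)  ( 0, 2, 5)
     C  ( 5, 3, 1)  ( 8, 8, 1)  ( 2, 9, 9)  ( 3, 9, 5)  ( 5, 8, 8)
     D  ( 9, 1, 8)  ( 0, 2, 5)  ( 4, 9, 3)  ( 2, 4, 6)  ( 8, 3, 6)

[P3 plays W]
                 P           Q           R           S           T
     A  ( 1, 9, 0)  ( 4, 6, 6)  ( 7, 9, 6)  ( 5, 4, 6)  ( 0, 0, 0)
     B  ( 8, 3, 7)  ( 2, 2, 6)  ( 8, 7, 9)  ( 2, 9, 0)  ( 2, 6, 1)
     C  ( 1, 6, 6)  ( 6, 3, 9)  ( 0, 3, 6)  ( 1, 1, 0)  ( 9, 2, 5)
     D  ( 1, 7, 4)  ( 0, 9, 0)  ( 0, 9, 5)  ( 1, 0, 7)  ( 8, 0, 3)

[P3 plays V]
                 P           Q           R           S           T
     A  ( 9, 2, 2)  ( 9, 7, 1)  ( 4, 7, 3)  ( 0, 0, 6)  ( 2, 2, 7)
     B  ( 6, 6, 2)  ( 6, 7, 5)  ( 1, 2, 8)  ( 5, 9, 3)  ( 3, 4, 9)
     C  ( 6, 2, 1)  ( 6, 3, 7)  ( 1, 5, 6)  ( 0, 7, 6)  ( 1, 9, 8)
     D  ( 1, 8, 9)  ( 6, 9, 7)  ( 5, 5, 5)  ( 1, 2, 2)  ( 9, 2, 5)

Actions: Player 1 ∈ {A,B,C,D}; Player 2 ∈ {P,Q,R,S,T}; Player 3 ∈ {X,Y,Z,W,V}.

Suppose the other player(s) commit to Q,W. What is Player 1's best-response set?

u_1(A vs Q,W) = 4
u_1(B vs Q,W) = 2
u_1(C vs Q,W) = 6
u_1(D vs Q,W) = 0
max payoff 6 at {C}

P1 best: {C}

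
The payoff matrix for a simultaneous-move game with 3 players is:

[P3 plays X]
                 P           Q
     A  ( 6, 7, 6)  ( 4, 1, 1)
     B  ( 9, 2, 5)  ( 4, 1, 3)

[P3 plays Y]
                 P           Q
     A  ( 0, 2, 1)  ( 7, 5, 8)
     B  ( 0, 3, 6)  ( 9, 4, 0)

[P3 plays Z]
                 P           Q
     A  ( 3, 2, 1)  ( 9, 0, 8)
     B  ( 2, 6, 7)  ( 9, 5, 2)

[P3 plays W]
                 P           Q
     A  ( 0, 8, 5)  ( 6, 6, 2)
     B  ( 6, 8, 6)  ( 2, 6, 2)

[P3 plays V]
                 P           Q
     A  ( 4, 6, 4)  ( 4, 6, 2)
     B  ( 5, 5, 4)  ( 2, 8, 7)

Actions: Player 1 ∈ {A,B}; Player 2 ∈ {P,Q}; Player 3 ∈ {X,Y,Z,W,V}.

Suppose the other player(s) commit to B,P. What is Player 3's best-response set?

u_3(X vs B,P) = 5
u_3(Y vs B,P) = 6
u_3(Z vs B,P) = 7
u_3(W vs B,P) = 6
u_3(V vs B,P) = 4
max payoff 7 at {Z}

argmax u_3 = {Z}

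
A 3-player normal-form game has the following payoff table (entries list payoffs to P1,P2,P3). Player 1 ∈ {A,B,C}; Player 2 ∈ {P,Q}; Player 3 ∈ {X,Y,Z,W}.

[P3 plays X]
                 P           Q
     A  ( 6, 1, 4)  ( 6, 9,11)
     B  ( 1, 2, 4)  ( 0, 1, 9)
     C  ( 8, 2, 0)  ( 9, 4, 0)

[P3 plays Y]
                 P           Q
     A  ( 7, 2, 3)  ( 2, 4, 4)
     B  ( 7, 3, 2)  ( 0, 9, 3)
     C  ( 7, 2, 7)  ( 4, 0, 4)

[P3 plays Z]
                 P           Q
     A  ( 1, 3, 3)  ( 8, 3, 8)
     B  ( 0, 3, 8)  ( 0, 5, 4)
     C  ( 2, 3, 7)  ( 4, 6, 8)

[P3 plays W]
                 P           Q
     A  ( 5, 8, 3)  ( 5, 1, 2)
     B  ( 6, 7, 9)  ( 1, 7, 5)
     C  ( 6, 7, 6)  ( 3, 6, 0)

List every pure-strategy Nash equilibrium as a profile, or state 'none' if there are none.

(A,P,X): not NE [P1→C gives 8>6; P2→Q gives 9>1]
(A,P,Y): not NE [P2→Q gives 4>2; P3→X gives 4>3]
(A,P,Z): not NE [P1→C gives 2>1; P3→X gives 4>3]
(A,P,W): not NE [P1→C gives 6>5; P3→X gives 4>3]
(A,Q,X): not NE [P1→C gives 9>6]
(A,Q,Y): not NE [P1→C gives 4>2; P3→X gives 11>4]
(A,Q,Z): not NE [P3→X gives 11>8]
(A,Q,W): not NE [P2→P gives 8>1; P3→X gives 11>2]
(B,P,X): not NE [P1→C gives 8>1; P3→W gives 9>4]
(B,P,Y): not NE [P2→Q gives 9>3; P3→W gives 9>2]
(B,P,Z): not NE [P1→C gives 2>0; P2→Q gives 5>3; P3→W gives 9>8]
(B,P,W): NE
(B,Q,X): not NE [P1→C gives 9>0; P2→P gives 2>1]
(B,Q,Y): not NE [P1→C gives 4>0; P3→X gives 9>3]
(B,Q,Z): not NE [P1→A gives 8>0; P3→X gives 9>4]
(B,Q,W): not NE [P1→A gives 5>1; P3→X gives 9>5]
(C,P,X): not NE [P2→Q gives 4>2; P3→Z gives 7>0]
(C,P,Y): NE
(C,P,Z): not NE [P2→Q gives 6>3]
(C,P,W): not NE [P3→Z gives 7>6]
(C,Q,X): not NE [P3→Z gives 8>0]
(C,Q,Y): not NE [P2→P gives 2>0; P3→Z gives 8>4]
(C,Q,Z): not NE [P1→A gives 8>4]
(C,Q,W): not NE [P1→A gives 5>3; P2→P gives 7>6; P3→Z gives 8>0]

Nash profiles: (B,P,W), (C,P,Y)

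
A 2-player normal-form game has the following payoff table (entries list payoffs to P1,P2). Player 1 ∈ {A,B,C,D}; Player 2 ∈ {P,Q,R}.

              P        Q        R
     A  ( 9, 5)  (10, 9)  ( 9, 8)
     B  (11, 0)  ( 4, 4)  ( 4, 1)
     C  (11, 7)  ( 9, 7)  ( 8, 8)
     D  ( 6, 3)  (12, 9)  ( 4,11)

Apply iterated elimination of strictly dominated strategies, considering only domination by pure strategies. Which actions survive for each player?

Survivors P1:{A,D} P2:{Q,R}

P2 drop P (R beats it: A:8>5 B:1>0 C:8>7 D:11>3)
P1 drop B (A beats it: Q:10>4 R:9>4)
P1 drop C (A beats it: Q:10>9 R:9>8)
P1→{A,D} P2→{Q,R}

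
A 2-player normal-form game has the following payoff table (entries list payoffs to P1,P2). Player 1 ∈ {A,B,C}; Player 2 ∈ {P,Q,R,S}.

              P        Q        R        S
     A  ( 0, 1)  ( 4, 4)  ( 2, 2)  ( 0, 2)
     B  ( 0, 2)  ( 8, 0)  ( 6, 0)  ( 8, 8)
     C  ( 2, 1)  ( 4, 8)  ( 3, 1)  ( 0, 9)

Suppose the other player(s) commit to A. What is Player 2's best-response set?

BR_2 = {Q}

u_2(P vs A) = 1
u_2(Q vs A) = 4
u_2(R vs A) = 2
u_2(S vs A) = 2
max payoff 4 at {Q}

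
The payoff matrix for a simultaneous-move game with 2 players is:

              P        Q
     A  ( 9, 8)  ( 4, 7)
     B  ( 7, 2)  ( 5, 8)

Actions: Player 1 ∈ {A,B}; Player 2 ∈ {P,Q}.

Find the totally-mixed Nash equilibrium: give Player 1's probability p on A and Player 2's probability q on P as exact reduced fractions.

p=6/7, q=1/3

P1 indiff ⇒ q·9+(1-q)·4 = q·7+(1-q)·5 ⇒ q(2) = (1-q)(1) ⇒ q = 1/3
P2 indiff ⇒ p·8+(1-p)·2 = p·7+(1-p)·8 ⇒ p(1) = (1-p)(6) ⇒ p = 6/7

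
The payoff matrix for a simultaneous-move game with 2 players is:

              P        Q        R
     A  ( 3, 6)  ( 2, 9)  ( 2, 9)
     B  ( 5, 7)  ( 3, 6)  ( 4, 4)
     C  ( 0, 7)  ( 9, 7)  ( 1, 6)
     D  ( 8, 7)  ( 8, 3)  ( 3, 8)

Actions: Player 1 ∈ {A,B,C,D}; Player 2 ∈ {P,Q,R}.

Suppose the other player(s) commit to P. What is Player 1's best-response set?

BR_1 = {D}

u_1(A vs P) = 3
u_1(B vs P) = 5
u_1(C vs P) = 0
u_1(D vs P) = 8
max payoff 8 at {D}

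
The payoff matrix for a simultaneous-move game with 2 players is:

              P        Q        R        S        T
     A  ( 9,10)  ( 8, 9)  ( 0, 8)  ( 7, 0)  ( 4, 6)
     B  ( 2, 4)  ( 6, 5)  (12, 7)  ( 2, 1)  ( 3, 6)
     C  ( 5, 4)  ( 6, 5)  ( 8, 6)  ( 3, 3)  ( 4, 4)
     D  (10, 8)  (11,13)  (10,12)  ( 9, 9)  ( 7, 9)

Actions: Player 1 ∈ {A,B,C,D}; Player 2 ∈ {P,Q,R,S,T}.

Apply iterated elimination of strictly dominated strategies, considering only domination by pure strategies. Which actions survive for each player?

Remaining: P1:{B,D} P2:{Q,R}

P1 drop A (D beats it: P:10>9 Q:11>8 R:10>0 S:9>7 T:7>4)
P1 drop C (D beats it: P:10>5 Q:11>6 R:10>8 S:9>3 T:7>4)
P2 drop P (Q beats it: B:5>4 D:13>8)
P2 drop S (Q beats it: B:5>1 D:13>9)
P2 drop T (R beats it: B:7>6 D:12>9)
P1→{B,D} P2→{Q,R}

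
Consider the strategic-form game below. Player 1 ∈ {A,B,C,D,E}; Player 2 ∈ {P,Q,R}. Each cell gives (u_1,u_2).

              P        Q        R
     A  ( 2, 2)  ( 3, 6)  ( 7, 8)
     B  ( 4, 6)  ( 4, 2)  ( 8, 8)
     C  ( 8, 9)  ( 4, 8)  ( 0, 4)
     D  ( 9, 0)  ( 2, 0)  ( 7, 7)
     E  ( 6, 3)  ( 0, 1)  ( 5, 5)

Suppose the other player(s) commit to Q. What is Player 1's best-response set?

u_1(A vs Q) = 3
u_1(B vs Q) = 4
u_1(C vs Q) = 4
u_1(D vs Q) = 2
u_1(E vs Q) = 0
max payoff 4 at {B,C}

BR_1 = {B,C}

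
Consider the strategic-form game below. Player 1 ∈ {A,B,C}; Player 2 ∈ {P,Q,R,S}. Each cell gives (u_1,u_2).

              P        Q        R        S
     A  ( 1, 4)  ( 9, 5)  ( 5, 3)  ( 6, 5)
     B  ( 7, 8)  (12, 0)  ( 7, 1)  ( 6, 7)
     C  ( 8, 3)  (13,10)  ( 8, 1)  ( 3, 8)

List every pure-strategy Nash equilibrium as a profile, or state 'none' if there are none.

(A,P): not NE [P1→C gives 8>1; P2→S gives 5>4]
(A,Q): not NE [P1→C gives 13>9]
(A,R): not NE [P1→C gives 8>5; P2→S gives 5>3]
(A,S): NE
(B,P): not NE [P1→C gives 8>7]
(B,Q): not NE [P1→C gives 13>12; P2→P gives 8>0]
(B,R): not NE [P1→C gives 8>7; P2→P gives 8>1]
(B,S): not NE [P2→P gives 8>7]
(C,P): not NE [P2→Q gives 10>3]
(C,Q): NE
(C,R): not NE [P2→Q gives 10>1]
(C,S): not NE [P1→B gives 6>3; P2→Q gives 10>8]

PSNE = {(A,S), (C,Q)}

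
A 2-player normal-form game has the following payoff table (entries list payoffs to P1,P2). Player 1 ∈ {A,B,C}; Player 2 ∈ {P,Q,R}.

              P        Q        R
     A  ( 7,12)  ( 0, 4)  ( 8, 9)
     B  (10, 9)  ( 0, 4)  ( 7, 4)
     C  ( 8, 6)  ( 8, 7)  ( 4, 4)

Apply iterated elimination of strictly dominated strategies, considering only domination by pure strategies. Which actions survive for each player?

P2 drop R (P beats it: A:12>9 B:9>4 C:6>4)
P1 drop A (C beats it: P:8>7 Q:8>0)
P1→{B,C} P2→{P,Q}

Survivors P1:{B,C} P2:{P,Q}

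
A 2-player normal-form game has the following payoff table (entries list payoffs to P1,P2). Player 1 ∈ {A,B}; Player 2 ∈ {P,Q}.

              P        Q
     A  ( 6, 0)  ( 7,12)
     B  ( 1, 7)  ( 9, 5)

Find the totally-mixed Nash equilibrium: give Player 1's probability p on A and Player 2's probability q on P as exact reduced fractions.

P1 indiff ⇒ q·6+(1-q)·7 = q·1+(1-q)·9 ⇒ q(5) = (1-q)(2) ⇒ q = 2/7
P2 indiff ⇒ p·0+(1-p)·7 = p·12+(1-p)·5 ⇒ p(-12) = (1-p)(-2) ⇒ p = 1/7

P1 mixes 1/7 on A; P2 mixes 2/7 on P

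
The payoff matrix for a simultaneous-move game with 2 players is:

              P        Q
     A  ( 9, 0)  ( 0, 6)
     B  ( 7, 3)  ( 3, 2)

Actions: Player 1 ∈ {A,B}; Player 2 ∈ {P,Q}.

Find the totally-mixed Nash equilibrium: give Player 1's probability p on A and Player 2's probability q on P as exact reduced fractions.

p=1/7, q=3/5

P1 indiff ⇒ q·9+(1-q)·0 = q·7+(1-q)·3 ⇒ q(2) = (1-q)(3) ⇒ q = 3/5
P2 indiff ⇒ p·0+(1-p)·3 = p·6+(1-p)·2 ⇒ p(-6) = (1-p)(-1) ⇒ p = 1/7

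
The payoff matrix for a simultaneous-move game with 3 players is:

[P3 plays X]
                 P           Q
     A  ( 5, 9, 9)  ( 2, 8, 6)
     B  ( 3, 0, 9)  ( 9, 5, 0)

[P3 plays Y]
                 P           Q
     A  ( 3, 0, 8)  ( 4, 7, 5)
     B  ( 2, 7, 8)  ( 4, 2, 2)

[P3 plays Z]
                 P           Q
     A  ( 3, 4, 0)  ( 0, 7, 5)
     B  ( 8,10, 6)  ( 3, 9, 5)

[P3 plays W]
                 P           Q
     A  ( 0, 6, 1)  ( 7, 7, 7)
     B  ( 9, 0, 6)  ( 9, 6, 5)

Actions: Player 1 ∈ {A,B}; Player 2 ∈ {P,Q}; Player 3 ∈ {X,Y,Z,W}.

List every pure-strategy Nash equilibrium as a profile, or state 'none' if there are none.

PSNE = {(A,P,X), (B,Q,W)}

(A,P,X): NE
(A,P,Y): not NE [P2→Q gives 7>0; P3→X gives 9>8]
(A,P,Z): not NE [P1→B gives 8>3; P2→Q gives 7>4; P3→X gives 9>0]
(A,P,W): not NE [P1→B gives 9>0; P2→Q gives 7>6; P3→X gives 9>1]
(A,Q,X): not NE [P1→B gives 9>2; P2→P gives 9>8; P3→W gives 7>6]
(A,Q,Y): not NE [P3→W gives 7>5]
(A,Q,Z): not NE [P1→B gives 3>0; P3→W gives 7>5]
(A,Q,W): not NE [P1→B gives 9>7]
(B,P,X): not NE [P1→A gives 5>3; P2→Q gives 5>0]
(B,P,Y): not NE [P1→A gives 3>2; P3→X gives 9>8]
(B,P,Z): not NE [P3→X gives 9>6]
(B,P,W): not NE [P2→Q gives 6>0; P3→X gives 9>6]
(B,Q,X): not NE [P3→W gives 5>0]
(B,Q,Y): not NE [P2→P gives 7>2; P3→W gives 5>2]
(B,Q,Z): not NE [P2→P gives 10>9]
(B,Q,W): NE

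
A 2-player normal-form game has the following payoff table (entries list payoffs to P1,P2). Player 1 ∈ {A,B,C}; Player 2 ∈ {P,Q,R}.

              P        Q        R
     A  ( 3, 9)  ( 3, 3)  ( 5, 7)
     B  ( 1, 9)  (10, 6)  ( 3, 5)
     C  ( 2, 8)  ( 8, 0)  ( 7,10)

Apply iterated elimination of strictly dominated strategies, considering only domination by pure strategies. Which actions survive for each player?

P2 drop Q (P beats it: A:9>3 B:9>6 C:8>0)
P1 drop B (A beats it: P:3>1 R:5>3)
P1→{A,C} P2→{P,R}

IESDS → P1:{A,C} P2:{P,R}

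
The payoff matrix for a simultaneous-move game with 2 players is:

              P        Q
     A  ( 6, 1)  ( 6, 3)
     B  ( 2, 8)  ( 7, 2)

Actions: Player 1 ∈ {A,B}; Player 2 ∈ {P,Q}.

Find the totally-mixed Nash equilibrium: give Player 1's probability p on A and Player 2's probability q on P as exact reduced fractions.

P1 indiff ⇒ q·6+(1-q)·6 = q·2+(1-q)·7 ⇒ q(4) = (1-q)(1) ⇒ q = 1/5
P2 indiff ⇒ p·1+(1-p)·8 = p·3+(1-p)·2 ⇒ p(-2) = (1-p)(-6) ⇒ p = 3/4

p=3/4, q=1/5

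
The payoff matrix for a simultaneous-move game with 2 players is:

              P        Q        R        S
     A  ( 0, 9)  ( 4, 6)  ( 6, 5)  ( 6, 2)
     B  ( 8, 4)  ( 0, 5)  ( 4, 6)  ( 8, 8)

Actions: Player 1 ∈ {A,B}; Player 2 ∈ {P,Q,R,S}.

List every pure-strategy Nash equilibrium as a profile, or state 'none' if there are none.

Nash profiles: (B,S)

(A,P): not NE [P1→B gives 8>0]
(A,Q): not NE [P2→P gives 9>6]
(A,R): not NE [P2→P gives 9>5]
(A,S): not NE [P1→B gives 8>6; P2→P gives 9>2]
(B,P): not NE [P2→S gives 8>4]
(B,Q): not NE [P1→A gives 4>0; P2→S gives 8>5]
(B,R): not NE [P1→A gives 6>4; P2→S gives 8>6]
(B,S): NE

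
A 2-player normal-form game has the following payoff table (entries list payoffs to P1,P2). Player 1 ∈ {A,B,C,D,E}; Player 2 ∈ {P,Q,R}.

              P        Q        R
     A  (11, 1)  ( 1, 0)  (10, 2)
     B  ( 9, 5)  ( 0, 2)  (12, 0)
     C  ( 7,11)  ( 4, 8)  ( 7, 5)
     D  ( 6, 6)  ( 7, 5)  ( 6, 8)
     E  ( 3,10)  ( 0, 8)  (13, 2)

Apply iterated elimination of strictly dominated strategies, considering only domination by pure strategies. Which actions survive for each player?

Remaining: P1:{A,B,E} P2:{P,R}

P2 drop Q (P beats it: A:1>0 B:5>2 C:11>8 D:6>5 E:10>8)
P1 drop C (A beats it: P:11>7 R:10>7)
P1 drop D (A beats it: P:11>6 R:10>6)
P1→{A,B,E} P2→{P,R}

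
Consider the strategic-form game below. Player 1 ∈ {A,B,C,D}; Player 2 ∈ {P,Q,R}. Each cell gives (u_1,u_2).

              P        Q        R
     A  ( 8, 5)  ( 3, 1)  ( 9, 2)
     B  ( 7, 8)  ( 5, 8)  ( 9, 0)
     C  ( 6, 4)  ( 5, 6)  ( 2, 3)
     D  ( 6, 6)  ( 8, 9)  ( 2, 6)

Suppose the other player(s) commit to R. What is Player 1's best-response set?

P1 best: {A,B}

u_1(A vs R) = 9
u_1(B vs R) = 9
u_1(C vs R) = 2
u_1(D vs R) = 2
max payoff 9 at {A,B}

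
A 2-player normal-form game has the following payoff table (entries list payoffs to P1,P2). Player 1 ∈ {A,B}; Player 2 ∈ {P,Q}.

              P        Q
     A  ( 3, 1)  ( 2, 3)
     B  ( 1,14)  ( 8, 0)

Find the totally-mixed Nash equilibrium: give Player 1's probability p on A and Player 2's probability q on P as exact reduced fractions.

P1 indiff ⇒ q·3+(1-q)·2 = q·1+(1-q)·8 ⇒ q(2) = (1-q)(6) ⇒ q = 3/4
P2 indiff ⇒ p·1+(1-p)·14 = p·3+(1-p)·0 ⇒ p(-2) = (1-p)(-14) ⇒ p = 7/8

P1 mixes 7/8 on A; P2 mixes 3/4 on P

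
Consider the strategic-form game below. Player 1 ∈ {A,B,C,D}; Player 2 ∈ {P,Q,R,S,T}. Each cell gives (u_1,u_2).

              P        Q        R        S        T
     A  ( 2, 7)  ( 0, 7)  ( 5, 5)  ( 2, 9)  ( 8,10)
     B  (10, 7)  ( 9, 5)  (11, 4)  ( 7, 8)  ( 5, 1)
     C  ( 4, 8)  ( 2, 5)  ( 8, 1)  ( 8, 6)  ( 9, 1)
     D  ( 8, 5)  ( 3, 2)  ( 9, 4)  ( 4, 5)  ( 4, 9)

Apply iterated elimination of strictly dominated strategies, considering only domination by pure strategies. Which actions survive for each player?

P1 drop A (C beats it: P:4>2 Q:2>0 R:8>5 S:8>2 T:9>8)
P1 drop D (B beats it: P:10>8 Q:9>3 R:11>9 S:7>4 T:5>4)
P2 drop Q (P beats it: B:7>5 C:8>5)
P2 drop R (P beats it: B:7>4 C:8>1)
P2 drop T (P beats it: B:7>1 C:8>1)
P1→{B,C} P2→{P,S}

Remaining: P1:{B,C} P2:{P,S}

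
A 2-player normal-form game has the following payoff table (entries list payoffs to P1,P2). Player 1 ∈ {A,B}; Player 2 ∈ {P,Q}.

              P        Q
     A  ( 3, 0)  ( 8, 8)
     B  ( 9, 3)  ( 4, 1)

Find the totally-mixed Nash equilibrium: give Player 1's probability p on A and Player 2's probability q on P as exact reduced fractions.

P1 indiff ⇒ q·3+(1-q)·8 = q·9+(1-q)·4 ⇒ q(-6) = (1-q)(-4) ⇒ q = 2/5
P2 indiff ⇒ p·0+(1-p)·3 = p·8+(1-p)·1 ⇒ p(-8) = (1-p)(-2) ⇒ p = 1/5

(p,q) = (1/5, 2/5)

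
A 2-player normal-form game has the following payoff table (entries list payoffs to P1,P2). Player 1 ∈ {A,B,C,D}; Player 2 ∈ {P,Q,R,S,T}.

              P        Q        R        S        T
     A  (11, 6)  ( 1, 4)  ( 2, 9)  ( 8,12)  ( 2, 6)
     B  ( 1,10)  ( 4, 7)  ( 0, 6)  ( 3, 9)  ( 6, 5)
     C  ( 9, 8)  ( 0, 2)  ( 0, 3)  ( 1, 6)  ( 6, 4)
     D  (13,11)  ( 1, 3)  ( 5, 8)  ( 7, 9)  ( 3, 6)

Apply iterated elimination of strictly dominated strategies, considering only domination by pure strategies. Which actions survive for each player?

Survivors P1:{A,D} P2:{P,S}

P2 drop Q (P beats it: A:6>4 B:10>7 C:8>2 D:11>3)
P2 drop R (S beats it: A:12>9 B:9>6 C:6>3 D:9>8)
P2 drop T (S beats it: A:12>6 B:9>5 C:6>4 D:9>6)
P1 drop B (A beats it: P:11>1 S:8>3)
P1 drop C (A beats it: P:11>9 S:8>1)
P1→{A,D} P2→{P,S}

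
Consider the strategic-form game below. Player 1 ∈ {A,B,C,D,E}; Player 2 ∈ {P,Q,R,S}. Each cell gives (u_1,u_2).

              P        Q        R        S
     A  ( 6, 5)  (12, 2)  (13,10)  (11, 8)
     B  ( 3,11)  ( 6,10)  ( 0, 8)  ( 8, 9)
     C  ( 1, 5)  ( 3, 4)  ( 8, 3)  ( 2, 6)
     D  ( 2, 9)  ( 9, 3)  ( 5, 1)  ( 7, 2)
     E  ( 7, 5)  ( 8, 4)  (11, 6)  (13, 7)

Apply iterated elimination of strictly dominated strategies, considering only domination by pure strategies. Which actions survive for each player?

P1 drop B (A beats it: P:6>3 Q:12>6 R:13>0 S:11>8)
P1 drop C (A beats it: P:6>1 Q:12>3 R:13>8 S:11>2)
P1 drop D (A beats it: P:6>2 Q:12>9 R:13>5 S:11>7)
P2 drop P (R beats it: A:10>5 E:6>5)
P2 drop Q (R beats it: A:10>2 E:6>4)
P1→{A,E} P2→{R,S}

IESDS → P1:{A,E} P2:{R,S}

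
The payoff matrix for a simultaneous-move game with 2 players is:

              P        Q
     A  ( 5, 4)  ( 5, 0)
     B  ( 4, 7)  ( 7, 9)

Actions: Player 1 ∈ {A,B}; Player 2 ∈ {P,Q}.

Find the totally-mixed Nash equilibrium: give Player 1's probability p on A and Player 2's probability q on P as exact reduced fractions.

P1 indiff ⇒ q·5+(1-q)·5 = q·4+(1-q)·7 ⇒ q(1) = (1-q)(2) ⇒ q = 2/3
P2 indiff ⇒ p·4+(1-p)·7 = p·0+(1-p)·9 ⇒ p(4) = (1-p)(2) ⇒ p = 1/3

P1 mixes 1/3 on A; P2 mixes 2/3 on P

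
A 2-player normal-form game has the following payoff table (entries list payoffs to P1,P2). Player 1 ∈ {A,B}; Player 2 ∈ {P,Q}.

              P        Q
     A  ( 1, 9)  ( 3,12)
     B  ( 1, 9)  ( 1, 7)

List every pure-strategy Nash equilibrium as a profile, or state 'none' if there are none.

(A,P): not NE [P2→Q gives 12>9]
(A,Q): NE
(B,P): NE
(B,Q): not NE [P1→A gives 3>1; P2→P gives 9>7]

PSNE = {(A,Q), (B,P)}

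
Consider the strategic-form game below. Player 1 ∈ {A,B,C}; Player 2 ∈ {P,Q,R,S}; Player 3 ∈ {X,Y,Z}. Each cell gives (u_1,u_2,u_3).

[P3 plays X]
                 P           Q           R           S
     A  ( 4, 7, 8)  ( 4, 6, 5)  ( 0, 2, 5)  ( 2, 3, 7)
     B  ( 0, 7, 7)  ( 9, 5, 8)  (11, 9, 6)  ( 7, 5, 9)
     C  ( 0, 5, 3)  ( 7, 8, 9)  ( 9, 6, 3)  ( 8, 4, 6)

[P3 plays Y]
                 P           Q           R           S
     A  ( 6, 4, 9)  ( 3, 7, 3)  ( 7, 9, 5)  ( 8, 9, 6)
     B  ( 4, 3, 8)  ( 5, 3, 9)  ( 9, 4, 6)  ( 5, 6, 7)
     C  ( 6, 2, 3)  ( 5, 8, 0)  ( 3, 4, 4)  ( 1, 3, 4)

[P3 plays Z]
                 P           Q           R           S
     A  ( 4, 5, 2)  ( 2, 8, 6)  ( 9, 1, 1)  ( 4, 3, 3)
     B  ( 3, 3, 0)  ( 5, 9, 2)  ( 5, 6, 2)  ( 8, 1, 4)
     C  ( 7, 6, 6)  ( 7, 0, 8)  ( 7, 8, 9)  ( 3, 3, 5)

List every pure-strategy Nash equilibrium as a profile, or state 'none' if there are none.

(A,P,X): not NE [P3→Y gives 9>8]
(A,P,Y): not NE [P2→S gives 9>4]
(A,P,Z): not NE [P1→C gives 7>4; P2→Q gives 8>5; P3→Y gives 9>2]
(A,Q,X): not NE [P1→B gives 9>4; P2→P gives 7>6; P3→Z gives 6>5]
(A,Q,Y): not NE [P1→C gives 5>3; P2→S gives 9>7; P3→Z gives 6>3]
(A,Q,Z): not NE [P1→C gives 7>2]
(A,R,X): not NE [P1→B gives 11>0; P2→P gives 7>2]
(A,R,Y): not NE [P1→B gives 9>7]
(A,R,Z): not NE [P2→Q gives 8>1; P3→Y gives 5>1]
(A,S,X): not NE [P1→C gives 8>2; P2→P gives 7>3]
(A,S,Y): not NE [P3→X gives 7>6]
(A,S,Z): not NE [P1→B gives 8>4; P2→Q gives 8>3; P3→X gives 7>3]
(B,P,X): not NE [P1→A gives 4>0; P2→R gives 9>7; P3→Y gives 8>7]
(B,P,Y): not NE [P1→C gives 6>4; P2→S gives 6>3]
(B,P,Z): not NE [P1→C gives 7>3; P2→Q gives 9>3; P3→Y gives 8>0]
(B,Q,X): not NE [P2→R gives 9>5; P3→Y gives 9>8]
(B,Q,Y): not NE [P2→S gives 6>3]
(B,Q,Z): not NE [P1→C gives 7>5; P3→Y gives 9>2]
(B,R,X): NE
(B,R,Y): not NE [P2→S gives 6>4]
(B,R,Z): not NE [P1→A gives 9>5; P2→Q gives 9>6; P3→Y gives 6>2]
(B,S,X): not NE [P1→C gives 8>7; P2→R gives 9>5]
(B,S,Y): not NE [P1→A gives 8>5; P3→X gives 9>7]
(B,S,Z): not NE [P2→Q gives 9>1; P3→X gives 9>4]
(C,P,X): not NE [P1→A gives 4>0; P2→Q gives 8>5; P3→Z gives 6>3]
(C,P,Y): not NE [P2→Q gives 8>2; P3→Z gives 6>3]
(C,P,Z): not NE [P2→R gives 8>6]
(C,Q,X): not NE [P1→B gives 9>7]
(C,Q,Y): not NE [P3→X gives 9>0]
(C,Q,Z): not NE [P2→R gives 8>0; P3→X gives 9>8]
(C,R,X): not NE [P1→B gives 11>9; P2→Q gives 8>6; P3→Z gives 9>3]
(C,R,Y): not NE [P1→B gives 9>3; P2→Q gives 8>4; P3→Z gives 9>4]
(C,R,Z): not NE [P1→A gives 9>7]
(C,S,X): not NE [P2→Q gives 8>4]
(C,S,Y): not NE [P1→A gives 8>1; P2→Q gives 8>3; P3→X gives 6>4]
(C,S,Z): not NE [P1→B gives 8>3; P2→R gives 8>3; P3→X gives 6>5]

Nash profiles: (B,R,X)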